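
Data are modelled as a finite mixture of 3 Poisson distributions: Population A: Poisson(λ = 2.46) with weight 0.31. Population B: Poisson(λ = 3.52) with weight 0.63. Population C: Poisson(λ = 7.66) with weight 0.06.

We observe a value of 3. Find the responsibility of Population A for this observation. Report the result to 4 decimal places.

0.3231

Posterior ∝ prior × likelihood, so P(k | x) ∝ π_k f_k(x); normalise over all components.
Component likelihoods at x = 3:
  L_A = e^(−2.46)·2.46^3/3! = 0.211977
  L_B = e^(−3.52)·3.52^3/3! = 0.215159
  L_C = e^(−7.66)·7.66^3/3! = 0.0353053
Multiply by the mixture weights:
  π_A·L_A = 0.31 × 0.211977 = 0.065713
  π_B·L_B = 0.63 × 0.215159 = 0.13555
  π_C·L_C = 0.06 × 0.0353053 = 0.00211832
Sum: 0.065713 + 0.13555 + 0.00211832 = 0.203382
Responsibility of Population A: 0.065713 / 0.203382 ≈ 0.3231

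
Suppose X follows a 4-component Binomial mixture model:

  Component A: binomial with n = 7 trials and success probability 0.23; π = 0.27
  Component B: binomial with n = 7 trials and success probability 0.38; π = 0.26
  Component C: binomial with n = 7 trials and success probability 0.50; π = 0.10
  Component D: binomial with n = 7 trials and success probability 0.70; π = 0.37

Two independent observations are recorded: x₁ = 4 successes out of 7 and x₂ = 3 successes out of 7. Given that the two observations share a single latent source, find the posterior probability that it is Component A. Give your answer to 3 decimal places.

0.060

By Bayes' theorem, P(k | x) = π_k f_k(x) / Σ_j π_j f_j(x).
Since both observations come from the same component, the likelihood for component k is f_k(x₁)·f_k(x₂).
  f_A = [0.0447148] × [0.149697] = 0.0066937
  f_B = [0.173931] × [0.283782] = 0.0493586
  f_C = [0.273438] × [0.273438] = 0.0747681
  f_D = [0.226895] × [0.0972405] = 0.0220633
Multiply by the mixture weights:
  π_A·f_A = 0.27 × 0.0066937 = 0.0018073
  π_B·f_B = 0.26 × 0.0493586 = 0.0128332
  π_C·f_C = 0.10 × 0.0747681 = 0.00747681
  π_D·f_D = 0.37 × 0.0220633 = 0.00816343
Denominator: 0.0018073 + 0.0128332 + 0.00747681 + 0.00816343 = 0.0302808
So the posterior for Component A is 0.0018073 / 0.0302808 ≈ 0.060.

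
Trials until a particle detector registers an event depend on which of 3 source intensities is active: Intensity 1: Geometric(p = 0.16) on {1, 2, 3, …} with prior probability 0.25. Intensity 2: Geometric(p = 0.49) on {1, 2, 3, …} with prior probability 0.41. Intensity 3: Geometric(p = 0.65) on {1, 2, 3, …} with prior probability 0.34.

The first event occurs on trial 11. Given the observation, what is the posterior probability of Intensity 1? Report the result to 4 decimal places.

0.9661

Apply Bayes' rule: the posterior for each component is proportional to its prior times its likelihood at x.
Geometric probabilities:
  p_1 = 0.0279842
  p_2 = 0.000583308
  p_3 = 1.79306e-05
Prior × likelihood for each component:
  π_1·p_1 = 0.25 × 0.0279842 = 0.00699605
  π_2·p_2 = 0.41 × 0.000583308 = 0.000239156
  π_3·p_3 = 0.34 × 1.79306e-05 = 6.09639e-06
Marginal: 0.00699605 + 0.000239156 + 6.09639e-06 = 0.0072413
Responsibility of Intensity 1: 0.00699605 / 0.0072413 ≈ 0.9661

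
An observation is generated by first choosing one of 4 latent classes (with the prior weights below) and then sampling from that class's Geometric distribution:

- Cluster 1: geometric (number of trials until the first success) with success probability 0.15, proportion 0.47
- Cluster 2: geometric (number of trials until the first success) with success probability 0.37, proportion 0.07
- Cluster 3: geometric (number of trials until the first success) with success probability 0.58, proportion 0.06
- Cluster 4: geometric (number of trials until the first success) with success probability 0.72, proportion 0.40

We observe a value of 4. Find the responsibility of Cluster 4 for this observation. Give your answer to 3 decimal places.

0.108

By Bayes' theorem, P(k | x) = w_k f_k(x) / Σ_j w_j f_j(x).
Evaluate each component's likelihood at the observed value:
  L_1 = 0.15·(1−0.15)^3 = 0.15·0.614125 = 0.0921187
  L_2 = 0.37·(1−0.37)^3 = 0.37·0.250047 = 0.0925174
  L_3 = 0.58·(1−0.58)^3 = 0.58·0.074088 = 0.042971
  L_4 = 0.72·(1−0.72)^3 = 0.72·0.021952 = 0.0158054
Weight by the priors:
  w_1·L_1 = 0.47 × 0.0921187 = 0.0432958
  w_2·L_2 = 0.07 × 0.0925174 = 0.00647622
  w_3·L_3 = 0.06 × 0.042971 = 0.00257826
  w_4·L_4 = 0.40 × 0.0158054 = 0.00632218
Sum: 0.0432958 + 0.00647622 + 0.00257826 + 0.00632218 = 0.0586725
Responsibility of Cluster 4: 0.00632218 / 0.0586725 ≈ 0.108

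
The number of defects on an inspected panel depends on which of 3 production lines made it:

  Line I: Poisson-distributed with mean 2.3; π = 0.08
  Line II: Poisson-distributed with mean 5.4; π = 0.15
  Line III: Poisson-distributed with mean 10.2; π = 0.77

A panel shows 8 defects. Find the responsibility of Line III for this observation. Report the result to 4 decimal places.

Posterior ∝ prior × likelihood, so P(k | x) ∝ π_k f_k(x); normalise over all components.
Evaluate each component's likelihood at the observed value:
  f_I = e^(−2.3)·2.3^8/8! = 0.00194726
  f_II = e^(−5.4)·5.4^8/8! = 0.0809915
  f_III = e^(−10.2)·10.2^8/8! = 0.108013
Unnormalised posteriors:
  π_I·f_I = 0.08 × 0.00194726 = 0.000155781
  π_II·f_II = 0.15 × 0.0809915 = 0.0121487
  π_III·f_III = 0.77 × 0.108013 = 0.0831702
Sum: 0.000155781 + 0.0121487 + 0.0831702 = 0.0954747
So the posterior for Line III is 0.0831702 / 0.0954747 ≈ 0.8711.

0.8711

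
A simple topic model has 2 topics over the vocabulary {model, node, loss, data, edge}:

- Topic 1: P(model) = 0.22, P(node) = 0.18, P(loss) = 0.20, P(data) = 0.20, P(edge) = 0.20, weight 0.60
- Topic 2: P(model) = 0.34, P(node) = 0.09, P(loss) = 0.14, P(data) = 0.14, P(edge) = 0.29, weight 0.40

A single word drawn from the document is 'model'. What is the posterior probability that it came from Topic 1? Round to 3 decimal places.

P(component k | x) = P(Z=k)·f_k(x) / marginal(x), where marginal(x) = Σ_j P(Z=j)·f_j(x).
Evaluate each component's likelihood at the observed value:
  f_1 = P(model | comp) = 0.22
  f_2 = P(model | comp) = 0.34
Multiply by the mixture weights:
  P(Z=1)·f_1 = 0.60 × 0.22 = 0.132
  P(Z=2)·f_2 = 0.40 × 0.34 = 0.136
Evidence: 0.132 + 0.136 = 0.268
So the posterior for Topic 1 is 0.132 / 0.268 ≈ 0.493.

0.493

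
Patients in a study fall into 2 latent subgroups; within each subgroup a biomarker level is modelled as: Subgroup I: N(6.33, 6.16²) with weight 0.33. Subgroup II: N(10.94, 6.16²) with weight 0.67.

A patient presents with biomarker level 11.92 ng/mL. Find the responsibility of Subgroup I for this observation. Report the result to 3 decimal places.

Apply Bayes' rule: the posterior for each component is proportional to its prior times its likelihood at x.
Component likelihoods at x = 11.92 ng/mL:
  L_I = (1/(6.16·√(2π)))·exp(−(11.92−6.33)²/(2·6.16²)) = 0.064763·exp(-0.41175) = 0.0429051
  L_II = (1/(6.16·√(2π)))·exp(−(11.92−10.94)²/(2·6.16²)) = 0.064763·exp(-0.01265) = 0.0639489
Prior × likelihood for each component:
  P(Z=I)·L_I = 0.33 × 0.0429051 = 0.0141587
  P(Z=II)·L_II = 0.67 × 0.0639489 = 0.0428458
Evidence: 0.0141587 + 0.0428458 = 0.0570045
P(Subgroup I | data) = 0.0141587 / 0.0570045 ≈ 0.248

0.248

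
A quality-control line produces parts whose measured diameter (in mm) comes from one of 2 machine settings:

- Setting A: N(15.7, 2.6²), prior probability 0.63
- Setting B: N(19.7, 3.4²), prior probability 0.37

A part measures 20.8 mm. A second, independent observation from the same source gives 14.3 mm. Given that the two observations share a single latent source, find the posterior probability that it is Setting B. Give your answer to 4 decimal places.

0.4223

P(component k | x) = π_k·f_k(x) / marginal(x), where marginal(x) = Σ_j π_j·f_j(x).
Since both observations come from the same component, the likelihood for component k is f_k(x₁)·f_k(x₂).
  f_A = [(1/(2.6·√(2π)))·exp(−(20.8−15.7)²/(2·2.6²)) = 0.153439·exp(-1.92382) = 0.0224096] × [0.132732] = 0.00297448
  f_B = [(1/(3.4·√(2π)))·exp(−(20.8−19.7)²/(2·3.4²)) = 0.117336·exp(-0.05234) = 0.111353] × [0.0332414] = 0.00370153
Prior × likelihood for each component:
  π_A·f_A = 0.63 × 0.00297448 = 0.00187392
  π_B·f_B = 0.37 × 0.00370153 = 0.00136957
Marginal: 0.00187392 + 0.00136957 = 0.00324349
So the posterior for Setting B is 0.00136957 / 0.00324349 ≈ 0.4223.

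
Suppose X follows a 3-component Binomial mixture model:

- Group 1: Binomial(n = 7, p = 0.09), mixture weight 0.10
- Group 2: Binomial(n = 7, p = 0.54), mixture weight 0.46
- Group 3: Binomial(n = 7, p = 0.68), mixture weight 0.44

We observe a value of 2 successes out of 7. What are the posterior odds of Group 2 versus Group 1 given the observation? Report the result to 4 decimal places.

The posterior odds equal the prior odds times the likelihood ratio: (w_i/w_j)·(f_i(x)/f_j(x)).
Binomial probabilities:
  f_1 = 0.106148
  f_2 = 0.126123
  f_3 = 0.0325827
Odds = (0.46/0.10) × (0.126123/0.106148) = 4.6 × 1.18819 ≈ 5.4657

5.4657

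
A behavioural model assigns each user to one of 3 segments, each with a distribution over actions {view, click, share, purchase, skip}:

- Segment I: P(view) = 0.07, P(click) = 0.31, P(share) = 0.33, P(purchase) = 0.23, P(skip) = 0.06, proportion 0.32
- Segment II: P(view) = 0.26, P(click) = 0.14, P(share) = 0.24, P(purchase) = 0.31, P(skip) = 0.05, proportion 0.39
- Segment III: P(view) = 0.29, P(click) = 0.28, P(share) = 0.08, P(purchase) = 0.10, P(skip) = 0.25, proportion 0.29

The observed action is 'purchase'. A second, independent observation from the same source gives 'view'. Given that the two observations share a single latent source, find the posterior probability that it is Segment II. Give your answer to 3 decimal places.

By Bayes' theorem, P(k | x) = π_k f_k(x) / Σ_j π_j f_j(x).
Since both observations come from the same component, the likelihood for component k is f_k(x₁)·f_k(x₂).
  L_I = [P(purchase | comp) = 0.23] × [0.07] = 0.0161
  L_II = [P(purchase | comp) = 0.31] × [0.26] = 0.0806
  L_III = [P(purchase | comp) = 0.10] × [0.29] = 0.029
Unnormalised posteriors:
  π_I·L_I = 0.32 × 0.0161 = 0.005152
  π_II·L_II = 0.39 × 0.0806 = 0.031434
  π_III·L_III = 0.29 × 0.029 = 0.00841
Normaliser: 0.005152 + 0.031434 + 0.00841 = 0.044996
So the posterior for Segment II is 0.031434 / 0.044996 ≈ 0.699.

0.699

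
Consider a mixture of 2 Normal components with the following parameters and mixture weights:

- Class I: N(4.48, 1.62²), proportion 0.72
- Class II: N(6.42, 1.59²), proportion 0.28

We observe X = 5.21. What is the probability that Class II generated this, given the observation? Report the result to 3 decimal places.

0.247

Posterior ∝ prior × likelihood, so P(k | x) ∝ π_k f_k(x); normalise over all components.
Evaluate each component's likelihood at the observed value:
  p_I = (1/(1.62·√(2π)))·exp(−(5.21−4.48)²/(2·1.62²)) = 0.246261·exp(-0.10153) = 0.222486
  p_II = (1/(1.59·√(2π)))·exp(−(5.21−6.42)²/(2·1.59²)) = 0.250907·exp(-0.28957) = 0.187826
Prior × likelihood for each component:
  π_I·p_I = 0.72 × 0.222486 = 0.16019
  π_II·p_II = 0.28 × 0.187826 = 0.0525914
Marginal: 0.16019 + 0.0525914 = 0.212781
P(Class II | data) ≈ 0.247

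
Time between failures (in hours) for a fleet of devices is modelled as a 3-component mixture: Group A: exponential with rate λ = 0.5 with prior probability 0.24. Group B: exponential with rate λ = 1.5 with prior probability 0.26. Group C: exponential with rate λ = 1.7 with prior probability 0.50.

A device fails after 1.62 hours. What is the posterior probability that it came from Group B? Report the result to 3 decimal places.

0.242

By Bayes' theorem, P(k | x) = P(Z=k) f_k(x) / Σ_j P(Z=j) f_j(x).
Exponential densities:
  f_A = 0.5·e^(−0.5·1.62) = 0.5·e^(−0.8100) = 0.222429
  f_B = 1.5·e^(−1.5·1.62) = 1.5·e^(−2.4300) = 0.132055
  f_C = 1.7·e^(−1.7·1.62) = 1.7·e^(−2.7540) = 0.108244
Weight by the priors:
  P(Z=A)·f_A = 0.24 × 0.222429 = 0.053383
  P(Z=B)·f_B = 0.26 × 0.132055 = 0.0343344
  P(Z=C)·f_C = 0.50 × 0.108244 = 0.0541218
Normaliser: 0.053383 + 0.0343344 + 0.0541218 = 0.141839
P(Group B | the observation) = 0.0343344 / 0.141839 ≈ 0.242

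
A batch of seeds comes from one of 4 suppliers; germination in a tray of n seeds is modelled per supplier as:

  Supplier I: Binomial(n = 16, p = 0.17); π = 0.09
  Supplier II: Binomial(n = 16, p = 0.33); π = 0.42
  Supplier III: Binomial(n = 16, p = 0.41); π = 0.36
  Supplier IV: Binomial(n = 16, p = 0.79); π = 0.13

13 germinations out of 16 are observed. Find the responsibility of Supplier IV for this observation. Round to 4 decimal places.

0.9868

By Bayes' theorem, P(k | x) = π_k f_k(x) / Σ_j π_j f_j(x).
Component likelihoods at x = 13 germinations out of 16:
  p_I = C(16,13)·0.17^13·0.83^3 = 560·9.90458e-11·0.571787 = 3.17145e-08
  p_II = C(16,13)·0.33^13·0.67^3 = 560·5.50404e-07·0.300763 = 9.2703e-05
  p_III = C(16,13)·0.41^13·0.59^3 = 560·9.25103e-06·0.205379 = 0.00106398
  p_IV = C(16,13)·0.79^13·0.21^3 = 560·0.0466823·0.009261 = 0.242102
Weight by the priors:
  π_I·p_I = 0.09 × 3.17145e-08 = 2.85431e-09
  π_II·p_II = 0.42 × 9.2703e-05 = 3.89352e-05
  π_III·p_III = 0.36 × 0.00106398 = 0.000383033
  π_IV·p_IV = 0.13 × 0.242102 = 0.0314732
Denominator: 2.85431e-09 + 3.89352e-05 + 0.000383033 + 0.0314732 = 0.0318952
Responsibility of Supplier IV: 0.0314732 / 0.0318952 ≈ 0.9868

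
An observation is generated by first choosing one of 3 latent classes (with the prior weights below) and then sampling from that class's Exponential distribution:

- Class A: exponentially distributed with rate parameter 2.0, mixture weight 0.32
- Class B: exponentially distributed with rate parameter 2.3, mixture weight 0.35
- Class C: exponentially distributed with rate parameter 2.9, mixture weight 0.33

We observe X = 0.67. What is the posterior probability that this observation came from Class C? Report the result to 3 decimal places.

Apply Bayes' rule: the posterior for each component is proportional to its prior times its likelihood at x.
Exponential densities:
  L_A = 2.0·e^(−2.0·0.67) = 2.0·e^(−1.3400) = 0.523691
  L_B = 2.3·e^(−2.3·0.67) = 2.3·e^(−1.5410) = 0.492584
  L_C = 2.9·e^(−2.9·0.67) = 2.9·e^(−1.9430) = 0.415493
Multiply by the mixture weights:
  π_A·L_A = 0.32 × 0.523691 = 0.167581
  π_B·L_B = 0.35 × 0.492584 = 0.172404
  π_C·L_C = 0.33 × 0.415493 = 0.137113
Marginal: 0.167581 + 0.172404 + 0.137113 = 0.477098
P(Class C | x) = 0.137113 / 0.477098 ≈ 0.287

0.287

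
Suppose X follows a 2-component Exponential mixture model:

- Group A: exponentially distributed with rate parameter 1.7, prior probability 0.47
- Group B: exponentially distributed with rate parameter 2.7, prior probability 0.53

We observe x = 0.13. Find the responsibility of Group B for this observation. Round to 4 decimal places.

0.6113

Apply Bayes' rule: the posterior for each component is proportional to its prior times its likelihood at x.
Exponential densities:
  p_A = 1.7·e^(−1.7·0.13) = 1.7·e^(−0.2210) = 1.36292
  p_B = 2.7·e^(−2.7·0.13) = 2.7·e^(−0.3510) = 1.90076
Prior × likelihood for each component:
  P(Z=A)·p_A = 0.47 × 1.36292 = 0.640572
  P(Z=B)·p_B = 0.53 × 1.90076 = 1.0074
Marginal: 0.640572 + 1.0074 = 1.64797
P(Group B | data) = 1.0074 / 1.64797 ≈ 0.6113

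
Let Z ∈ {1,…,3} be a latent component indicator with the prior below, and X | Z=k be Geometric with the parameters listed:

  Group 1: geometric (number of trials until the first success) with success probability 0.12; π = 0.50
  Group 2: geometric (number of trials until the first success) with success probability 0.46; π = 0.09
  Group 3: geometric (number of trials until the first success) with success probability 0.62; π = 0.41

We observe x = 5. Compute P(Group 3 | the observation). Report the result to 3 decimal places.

Posterior ∝ prior × likelihood, so P(k | x) ∝ P(Z=k) f_k(x); normalise over all components.
Evaluate each component's likelihood at the observed value:
  L_1 = 0.0719634
  L_2 = 0.0391141
  L_3 = 0.0129278
Multiply by the mixture weights:
  P(Z=1)·L_1 = 0.50 × 0.0719634 = 0.0359817
  P(Z=2)·L_2 = 0.09 × 0.0391141 = 0.00352027
  P(Z=3)·L_3 = 0.41 × 0.0129278 = 0.00530042
Denominator: 0.0359817 + 0.00352027 + 0.00530042 = 0.0448024
P(Group 3 | the observation) = 0.00530042 / 0.0448024 ≈ 0.118

0.118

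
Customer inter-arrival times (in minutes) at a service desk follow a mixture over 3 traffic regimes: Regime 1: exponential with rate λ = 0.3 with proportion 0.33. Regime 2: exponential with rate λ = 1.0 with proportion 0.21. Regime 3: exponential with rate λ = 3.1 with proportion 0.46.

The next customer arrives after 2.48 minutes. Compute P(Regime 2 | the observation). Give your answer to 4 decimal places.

0.2694

By Bayes' theorem, P(k | x) = π_k f_k(x) / Σ_j π_j f_j(x).
Evaluate each component's likelihood at the observed value:
  f_1 = 0.3·e^(−0.3·2.48) = 0.3·e^(−0.7440) = 0.142563
  f_2 = 1.0·e^(−1.0·2.48) = 1.0·e^(−2.4800) = 0.0837432
  f_3 = 3.1·e^(−3.1·2.48) = 3.1·e^(−7.6880) = 0.00142071
Prior × likelihood for each component:
  π_1·f_1 = 0.33 × 0.142563 = 0.0470457
  π_2·f_2 = 0.21 × 0.0837432 = 0.0175861
  π_3·f_3 = 0.46 × 0.00142071 = 0.000653527
Sum: 0.0470457 + 0.0175861 + 0.000653527 = 0.0652853
So the posterior for Regime 2 is 0.0175861 / 0.0652853 ≈ 0.2694.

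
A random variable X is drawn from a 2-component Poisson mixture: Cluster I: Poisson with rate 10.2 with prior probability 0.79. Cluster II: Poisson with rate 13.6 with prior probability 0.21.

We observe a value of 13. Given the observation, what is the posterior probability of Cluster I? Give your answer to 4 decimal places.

0.7281

By Bayes' theorem, P(k | x) = w_k f_k(x) / Σ_j w_j f_j(x).
Component likelihoods at x = 13:
  p_I = 0.0772179
  p_II = 0.108473
Multiply by the mixture weights:
  w_I·p_I = 0.79 × 0.0772179 = 0.0610022
  w_II·p_II = 0.21 × 0.108473 = 0.0227793
Evidence: 0.0610022 + 0.0227793 = 0.0837814
Responsibility of Cluster I: 0.0610022 / 0.0837814 ≈ 0.7281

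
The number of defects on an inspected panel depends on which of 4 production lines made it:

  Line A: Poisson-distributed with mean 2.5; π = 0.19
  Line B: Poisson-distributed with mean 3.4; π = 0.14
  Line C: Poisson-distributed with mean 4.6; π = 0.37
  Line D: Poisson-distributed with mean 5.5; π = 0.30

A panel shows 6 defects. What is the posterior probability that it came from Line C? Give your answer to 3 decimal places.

0.439

Apply Bayes' rule: the posterior for each component is proportional to its prior times its likelihood at x.
Evaluate each component's likelihood at the observed value:
  f_A = e^(−2.5)·2.5^6/6! = 0.0278337
  f_B = e^(−3.4)·3.4^6/6! = 0.0716044
  f_C = e^(−4.6)·4.6^6/6! = 0.13227
  f_D = e^(−5.5)·5.5^6/6! = 0.157117
Prior × likelihood for each component:
  P(Z=A)·f_A = 0.19 × 0.0278337 = 0.00528841
  P(Z=B)·f_B = 0.14 × 0.0716044 = 0.0100246
  P(Z=C)·f_C = 0.37 × 0.13227 = 0.0489397
  P(Z=D)·f_D = 0.30 × 0.157117 = 0.0471352
Normaliser: 0.00528841 + 0.0100246 + 0.0489397 + 0.0471352 = 0.111388
P(Line C | data) = 0.0489397 / 0.111388 ≈ 0.439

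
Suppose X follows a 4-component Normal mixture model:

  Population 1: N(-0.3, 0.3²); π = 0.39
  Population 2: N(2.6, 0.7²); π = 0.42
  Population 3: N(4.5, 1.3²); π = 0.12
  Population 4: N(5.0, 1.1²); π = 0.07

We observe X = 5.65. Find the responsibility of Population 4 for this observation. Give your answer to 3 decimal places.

Apply Bayes' rule: the posterior for each component is proportional to its prior times its likelihood at x.
Component likelihoods at x = 5.65:
  p_1 = (1/(0.3·√(2π)))·exp(−(5.65−-0.3)²/(2·0.3²)) = 1.329808·exp(-196.68056) = 5.08755e-86
  p_2 = (1/(0.7·√(2π)))·exp(−(5.65−2.6)²/(2·0.7²)) = 0.569918·exp(-9.49235) = 4.29871e-05
  p_3 = (1/(1.3·√(2π)))·exp(−(5.65−4.5)²/(2·1.3²)) = 0.306879·exp(-0.39127) = 0.20751
  p_4 = (1/(1.1·√(2π)))·exp(−(5.65−5.0)²/(2·1.1²)) = 0.362675·exp(-0.17459) = 0.304576
Multiply by the mixture weights:
  P(Z=1)·p_1 = 0.39 × 5.08755e-86 = 1.98415e-86
  P(Z=2)·p_2 = 0.42 × 4.29871e-05 = 1.80546e-05
  P(Z=3)·p_3 = 0.12 × 0.20751 = 0.0249012
  P(Z=4)·p_4 = 0.07 × 0.304576 = 0.0213203
Sum: 1.98415e-86 + 1.80546e-05 + 0.0249012 + 0.0213203 = 0.0462396
P(Population 4 | 5.65) = 0.0213203 / 0.0462396 ≈ 0.461

0.461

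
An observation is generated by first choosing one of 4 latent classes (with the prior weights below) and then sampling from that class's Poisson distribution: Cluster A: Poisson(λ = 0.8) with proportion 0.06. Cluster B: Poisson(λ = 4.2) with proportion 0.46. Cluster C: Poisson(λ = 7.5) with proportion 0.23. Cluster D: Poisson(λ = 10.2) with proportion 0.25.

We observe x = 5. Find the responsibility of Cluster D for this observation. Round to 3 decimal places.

0.079

The responsibility of component k is P(Z=k) f_k(x) divided by Σ_j P(Z=j) f_j(x).
Component likelihoods at x = 5:
  f_A = e^(−0.8)·0.8^5/5! = 0.00122697
  f_B = e^(−4.2)·4.2^5/5! = 0.163316
  f_C = e^(−7.5)·7.5^5/5! = 0.109375
  f_D = e^(−10.2)·10.2^5/5! = 0.0341992
Multiply by the mixture weights:
  P(Z=A)·f_A = 0.06 × 0.00122697 = 7.36181e-05
  P(Z=B)·f_B = 0.46 × 0.163316 = 0.0751253
  P(Z=C)·f_C = 0.23 × 0.109375 = 0.0251562
  P(Z=D)·f_D = 0.25 × 0.0341992 = 0.0085498
Evidence: 7.36181e-05 + 0.0751253 + 0.0251562 + 0.0085498 = 0.108905
Responsibility of Cluster D: 0.0085498 / 0.108905 ≈ 0.079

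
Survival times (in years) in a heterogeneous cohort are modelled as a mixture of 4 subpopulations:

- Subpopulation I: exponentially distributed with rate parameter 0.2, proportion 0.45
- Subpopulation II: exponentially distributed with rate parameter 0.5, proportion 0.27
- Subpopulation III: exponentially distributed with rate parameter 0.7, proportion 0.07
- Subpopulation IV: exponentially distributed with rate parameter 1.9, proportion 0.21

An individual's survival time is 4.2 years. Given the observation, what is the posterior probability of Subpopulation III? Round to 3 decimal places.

P(component k | x) = P(Z=k)·f_k(x) / marginal(x), where marginal(x) = Σ_j P(Z=j)·f_j(x).
Evaluate each component's likelihood at the observed value:
  p_I = 0.2·e^(−0.2·4.2) = 0.2·e^(−0.8400) = 0.0863421
  p_II = 0.5·e^(−0.5·4.2) = 0.5·e^(−2.1000) = 0.0612282
  p_III = 0.7·e^(−0.7·4.2) = 0.7·e^(−2.9400) = 0.037006
  p_IV = 1.9·e^(−1.9·4.2) = 1.9·e^(−7.9800) = 0.000650255
Multiply by the mixture weights:
  P(Z=I)·p_I = 0.45 × 0.0863421 = 0.0388539
  P(Z=II)·p_II = 0.27 × 0.0612282 = 0.0165316
  P(Z=III)·p_III = 0.07 × 0.037006 = 0.00259042
  P(Z=IV)·p_IV = 0.21 × 0.000650255 = 0.000136554
Normaliser: 0.0388539 + 0.0165316 + 0.00259042 + 0.000136554 = 0.0581125
P(Subpopulation III | x) ≈ 0.045

0.045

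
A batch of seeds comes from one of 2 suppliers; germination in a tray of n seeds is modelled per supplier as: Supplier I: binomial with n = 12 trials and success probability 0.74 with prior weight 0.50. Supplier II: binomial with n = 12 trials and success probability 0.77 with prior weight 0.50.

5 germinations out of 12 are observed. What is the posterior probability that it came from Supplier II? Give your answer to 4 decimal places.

0.3408

Apply Bayes' rule: the posterior for each component is proportional to its prior times its likelihood at x.
Binomial probabilities:
  p_I = C(12,5)·0.74^5·0.26^7 = 792·0.221901·8.03181e-05 = 0.0141155
  p_II = C(12,5)·0.77^5·0.23^7 = 792·0.270678·3.40483e-05 = 0.00729917
Weight by the priors:
  π_I·p_I = 0.50 × 0.0141155 = 0.00705777
  π_II·p_II = 0.50 × 0.00729917 = 0.00364959
Evidence: 0.00705777 + 0.00364959 = 0.0107074
Responsibility of Supplier II: 0.00364959 / 0.0107074 ≈ 0.3408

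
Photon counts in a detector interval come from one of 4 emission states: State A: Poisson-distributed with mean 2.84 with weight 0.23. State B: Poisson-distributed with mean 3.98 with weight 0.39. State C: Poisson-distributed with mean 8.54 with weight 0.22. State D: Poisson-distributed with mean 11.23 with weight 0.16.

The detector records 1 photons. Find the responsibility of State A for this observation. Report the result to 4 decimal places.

By Bayes' theorem, P(k | x) = π_k f_k(x) / Σ_j π_j f_j(x).
Poisson probabilities:
  p_A = 0.165929
  p_B = 0.0743688
  p_C = 0.00166949
  p_D = 0.000149023
Multiply by the mixture weights:
  π_A·p_A = 0.23 × 0.165929 = 0.0381636
  π_B·p_B = 0.39 × 0.0743688 = 0.0290038
  π_C·p_C = 0.22 × 0.00166949 = 0.000367287
  π_D·p_D = 0.16 × 0.000149023 = 2.38436e-05
Normaliser: 0.0381636 + 0.0290038 + 0.000367287 + 2.38436e-05 = 0.0675586
So the posterior for State A is 0.0381636 / 0.0675586 ≈ 0.5649.

0.5649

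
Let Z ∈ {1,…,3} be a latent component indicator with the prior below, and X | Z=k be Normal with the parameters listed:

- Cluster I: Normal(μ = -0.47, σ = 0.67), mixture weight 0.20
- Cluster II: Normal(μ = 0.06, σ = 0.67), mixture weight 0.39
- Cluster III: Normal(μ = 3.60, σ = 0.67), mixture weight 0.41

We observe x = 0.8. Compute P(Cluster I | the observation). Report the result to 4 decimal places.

0.1353

Apply Bayes' rule: the posterior for each component is proportional to its prior times its likelihood at x.
Evaluate each component's likelihood at the observed value:
  p_I = (1/(0.67·√(2π)))·exp(−(0.8−-0.47)²/(2·0.67²)) = 0.595436·exp(-1.79650) = 0.0987698
  p_II = (1/(0.67·√(2π)))·exp(−(0.8−0.06)²/(2·0.67²)) = 0.595436·exp(-0.60994) = 0.323552
  p_III = (1/(0.67·√(2π)))·exp(−(0.8−3.60)²/(2·0.67²)) = 0.595436·exp(-8.73246) = 9.60235e-05
Unnormalised posteriors:
  π_I·p_I = 0.20 × 0.0987698 = 0.019754
  π_II·p_II = 0.39 × 0.323552 = 0.126185
  π_III·p_III = 0.41 × 9.60235e-05 = 3.93696e-05
Normaliser: 0.019754 + 0.126185 + 3.93696e-05 = 0.145978
P(Cluster I | x) = 0.019754 / 0.145978 ≈ 0.1353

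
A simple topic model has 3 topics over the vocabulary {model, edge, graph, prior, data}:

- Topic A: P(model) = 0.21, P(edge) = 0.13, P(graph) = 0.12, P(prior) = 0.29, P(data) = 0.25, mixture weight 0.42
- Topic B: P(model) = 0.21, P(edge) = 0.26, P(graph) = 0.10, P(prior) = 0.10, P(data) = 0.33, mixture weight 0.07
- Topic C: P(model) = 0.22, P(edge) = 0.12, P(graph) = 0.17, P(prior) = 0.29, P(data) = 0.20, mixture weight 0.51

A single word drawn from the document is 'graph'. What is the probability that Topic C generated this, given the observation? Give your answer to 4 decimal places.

0.6017

The responsibility of component k is π_k f_k(x) divided by Σ_j π_j f_j(x).
Evaluate each component's likelihood at the observed value:
  p_A = P(graph | comp) = 0.12
  p_B = P(graph | comp) = 0.10
  p_C = P(graph | comp) = 0.17
Prior × likelihood for each component:
  π_A·p_A = 0.42 × 0.12 = 0.0504
  π_B·p_B = 0.07 × 0.1 = 0.007
  π_C·p_C = 0.51 × 0.17 = 0.0867
Marginal: 0.0504 + 0.007 + 0.0867 = 0.1441
P(Topic C | x) ≈ 0.6017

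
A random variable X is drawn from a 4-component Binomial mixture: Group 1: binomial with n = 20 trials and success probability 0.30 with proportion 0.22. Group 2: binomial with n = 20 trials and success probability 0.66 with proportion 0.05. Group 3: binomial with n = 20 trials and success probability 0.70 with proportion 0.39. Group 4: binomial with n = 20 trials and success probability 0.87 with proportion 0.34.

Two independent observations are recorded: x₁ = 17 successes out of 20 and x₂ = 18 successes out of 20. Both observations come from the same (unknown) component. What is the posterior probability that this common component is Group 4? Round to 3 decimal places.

Posterior ∝ prior × likelihood, so P(k | x) ∝ w_k f_k(x); normalise over all components.
Since both observations come from the same component, the likelihood for component k is f_k(x₁)·f_k(x₂).
  f_1 = [C(20,17)·0.30^17·0.70^3 = 1140·1.2914e-09·0.343 = 5.04964e-07] × [3.60688e-08] = 1.82135e-14
  f_2 = [C(20,17)·0.66^17·0.34^3 = 1140·0.000855553·0.039304 = 0.0383344] × [0.0124023] = 0.000475435
  f_3 = [C(20,17)·0.70^17·0.30^3 = 1140·0.00232631·0.027 = 0.0716037] × [0.0278459] = 0.00199387
  f_4 = [C(20,17)·0.87^17·0.13^3 = 1140·0.0937189·0.002197 = 0.234727] × [0.26181] = 0.0614538
Multiply by the mixture weights:
  w_1·f_1 = 0.22 × 1.82135e-14 = 4.00696e-15
  w_2·f_2 = 0.05 × 0.000475435 = 2.37717e-05
  w_3·f_3 = 0.39 × 0.00199387 = 0.000777608
  w_4·f_4 = 0.34 × 0.0614538 = 0.0208943
Evidence: 4.00696e-15 + 2.37717e-05 + 0.000777608 + 0.0208943 = 0.0216957
P(Group 4 | x₁,x₂) = 0.0208943 / 0.0216957 ≈ 0.963

0.963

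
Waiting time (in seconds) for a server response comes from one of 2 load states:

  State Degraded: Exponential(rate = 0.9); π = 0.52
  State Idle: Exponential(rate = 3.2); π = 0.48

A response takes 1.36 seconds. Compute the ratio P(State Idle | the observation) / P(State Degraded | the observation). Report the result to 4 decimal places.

The posterior odds equal the prior odds times the likelihood ratio: (π_i/π_j)·(f_i(x)/f_j(x)).
Evaluate each component's likelihood at the observed value:
  p_Degraded = 0.9·e^(−0.9·1.36) = 0.9·e^(−1.2240) = 0.264646
  p_Idle = 3.2·e^(−3.2·1.36) = 3.2·e^(−4.3520) = 0.0412193
Posterior odds = (π_Idle·p_Idle) / (π_Degraded·p_Degraded) = (0.48·0.0412193) / (0.52·0.264646) = 0.0197853 / 0.137616 ≈ 0.1438

0.1438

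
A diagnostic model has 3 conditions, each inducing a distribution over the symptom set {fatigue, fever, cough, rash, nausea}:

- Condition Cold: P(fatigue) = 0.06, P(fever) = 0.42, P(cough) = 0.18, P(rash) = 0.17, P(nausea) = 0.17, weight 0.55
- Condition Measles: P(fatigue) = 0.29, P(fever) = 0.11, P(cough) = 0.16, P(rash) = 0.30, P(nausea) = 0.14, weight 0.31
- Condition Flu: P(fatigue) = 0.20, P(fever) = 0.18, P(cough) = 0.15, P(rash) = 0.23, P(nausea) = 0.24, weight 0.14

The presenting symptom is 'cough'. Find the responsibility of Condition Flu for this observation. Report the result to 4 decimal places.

By Bayes' theorem, P(k | x) = π_k f_k(x) / Σ_j π_j f_j(x).
Evaluate each component's likelihood at the observed value:
  L_Cold = P(cough | comp) = 0.18
  L_Measles = P(cough | comp) = 0.16
  L_Flu = P(cough | comp) = 0.15
Weight by the priors:
  π_Cold·L_Cold = 0.55 × 0.18 = 0.099
  π_Measles·L_Measles = 0.31 × 0.16 = 0.0496
  π_Flu·L_Flu = 0.14 × 0.15 = 0.021
Denominator: 0.099 + 0.0496 + 0.021 = 0.1696
So the posterior for Condition Flu is 0.021 / 0.1696 ≈ 0.1238.

0.1238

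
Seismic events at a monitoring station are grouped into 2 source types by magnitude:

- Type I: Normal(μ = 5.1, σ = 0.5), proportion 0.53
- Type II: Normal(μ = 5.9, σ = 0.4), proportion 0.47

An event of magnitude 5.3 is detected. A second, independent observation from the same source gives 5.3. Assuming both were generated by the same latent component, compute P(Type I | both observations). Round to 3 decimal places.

Posterior ∝ prior × likelihood, so P(k | x) ∝ P(Z=k) f_k(x); normalise over all components.
Since both observations come from the same component, the likelihood for component k is f_k(x₁)·f_k(x₂).
  L_I = [0.73654] × [0.73654] = 0.542492
  L_II = [0.323794] × [0.323794] = 0.104843
Multiply by the mixture weights:
  P(Z=I)·L_I = 0.53 × 0.542492 = 0.287521
  P(Z=II)·L_II = 0.47 × 0.104843 = 0.049276
Sum: 0.287521 + 0.049276 = 0.336797
So the posterior for Type I is 0.287521 / 0.336797 ≈ 0.854.

0.854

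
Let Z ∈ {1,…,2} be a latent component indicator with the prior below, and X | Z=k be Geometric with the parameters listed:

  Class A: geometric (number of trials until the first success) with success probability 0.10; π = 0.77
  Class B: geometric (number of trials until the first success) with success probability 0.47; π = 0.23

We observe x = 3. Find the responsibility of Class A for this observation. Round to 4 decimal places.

0.6726

By Bayes' theorem, P(k | x) = P(Z=k) f_k(x) / Σ_j P(Z=j) f_j(x).
Evaluate each component's likelihood at the observed value:
  L_A = 0.10·(1−0.10)^2 = 0.10·0.81 = 0.081
  L_B = 0.47·(1−0.47)^2 = 0.47·0.2809 = 0.132023
Weight by the priors:
  P(Z=A)·L_A = 0.77 × 0.081 = 0.06237
  P(Z=B)·L_B = 0.23 × 0.132023 = 0.0303653
Sum: 0.06237 + 0.0303653 = 0.0927353
So the posterior for Class A is 0.06237 / 0.0927353 ≈ 0.6726.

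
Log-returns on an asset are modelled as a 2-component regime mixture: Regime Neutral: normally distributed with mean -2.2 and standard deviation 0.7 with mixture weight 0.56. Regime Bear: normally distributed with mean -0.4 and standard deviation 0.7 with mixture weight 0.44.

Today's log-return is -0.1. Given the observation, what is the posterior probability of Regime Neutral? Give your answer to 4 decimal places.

Apply Bayes' rule: the posterior for each component is proportional to its prior times its likelihood at x.
Evaluate each component's likelihood at the observed value:
  p_Neutral = 0.00633121
  p_Bear = 0.51991
Weight by the priors:
  w_Neutral·p_Neutral = 0.56 × 0.00633121 = 0.00354548
  w_Bear·p_Bear = 0.44 × 0.51991 = 0.22876
Denominator: 0.00354548 + 0.22876 = 0.232306
Responsibility of Regime Neutral: 0.00354548 / 0.232306 ≈ 0.0153

0.0153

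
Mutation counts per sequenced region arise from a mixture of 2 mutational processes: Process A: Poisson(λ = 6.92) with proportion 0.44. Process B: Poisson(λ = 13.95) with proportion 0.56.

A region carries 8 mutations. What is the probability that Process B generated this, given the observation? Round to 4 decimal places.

0.2350

The responsibility of component k is P(Z=k) f_k(x) divided by Σ_j P(Z=j) f_j(x).
Poisson probabilities:
  f_A = 0.128828
  f_B = 0.0310932
Unnormalised posteriors:
  P(Z=A)·f_A = 0.44 × 0.128828 = 0.0566843
  P(Z=B)·f_B = 0.56 × 0.0310932 = 0.0174122
Denominator: 0.0566843 + 0.0174122 = 0.0740965
Responsibility of Process B: 0.0174122 / 0.0740965 ≈ 0.2350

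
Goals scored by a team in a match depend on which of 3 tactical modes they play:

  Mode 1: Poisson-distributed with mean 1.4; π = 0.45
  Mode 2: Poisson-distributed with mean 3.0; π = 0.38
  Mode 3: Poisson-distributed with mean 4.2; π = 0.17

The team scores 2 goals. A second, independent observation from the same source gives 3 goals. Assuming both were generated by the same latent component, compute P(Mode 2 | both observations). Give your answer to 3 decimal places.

By Bayes' theorem, P(k | x) = π_k f_k(x) / Σ_j π_j f_j(x).
Since both observations come from the same component, the likelihood for component k is f_k(x₁)·f_k(x₂).
  p_1 = [e^(−1.4)·1.4^2/2! = 0.241665] × [0.112777] = 0.0272543
  p_2 = [e^(−3.0)·3.0^2/2! = 0.224042] × [0.224042] = 0.0501947
  p_3 = [e^(−4.2)·4.2^2/2! = 0.132261] × [0.185165] = 0.0244902
Prior × likelihood for each component:
  π_1·p_1 = 0.45 × 0.0272543 = 0.0122644
  π_2·p_2 = 0.38 × 0.0501947 = 0.019074
  π_3·p_3 = 0.17 × 0.0244902 = 0.00416333
Marginal: 0.0122644 + 0.019074 + 0.00416333 = 0.0355017
P(Mode 2 | x₁, x₂) ≈ 0.537

0.537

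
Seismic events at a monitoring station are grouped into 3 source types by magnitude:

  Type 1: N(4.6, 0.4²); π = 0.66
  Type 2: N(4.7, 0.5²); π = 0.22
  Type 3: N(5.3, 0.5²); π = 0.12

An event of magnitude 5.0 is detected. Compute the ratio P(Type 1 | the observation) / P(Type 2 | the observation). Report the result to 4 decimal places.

Posterior odds = (π_i f_i(x)) / (π_j f_j(x)); the normalising sum cancels.
Normal densities:
  f_1 = (1/(0.4·√(2π)))·exp(−(5.0−4.6)²/(2·0.4²)) = 0.997356·exp(-0.50000) = 0.604927
  f_2 = (1/(0.5·√(2π)))·exp(−(5.0−4.7)²/(2·0.5²)) = 0.797885·exp(-0.18000) = 0.666449
  f_3 = (1/(0.5·√(2π)))·exp(−(5.0−5.3)²/(2·0.5²)) = 0.797885·exp(-0.18000) = 0.666449
Posterior odds = (π_1·f_1) / (π_2·f_2) = (0.66·0.604927) / (0.22·0.666449) = 0.399252 / 0.146619 ≈ 2.7231

2.7231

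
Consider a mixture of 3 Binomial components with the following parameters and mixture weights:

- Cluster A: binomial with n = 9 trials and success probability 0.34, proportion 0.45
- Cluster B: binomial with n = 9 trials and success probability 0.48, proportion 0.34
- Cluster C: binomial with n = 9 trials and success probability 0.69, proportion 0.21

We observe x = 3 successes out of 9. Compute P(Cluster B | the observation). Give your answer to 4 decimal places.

0.3280

P(component k | x) = w_k·f_k(x) / marginal(x), where marginal(x) = Σ_j w_j·f_j(x).
Binomial probabilities:
  p_A = 0.272885
  p_B = 0.183664
  p_C = 0.0244904
Prior × likelihood for each component:
  w_A·p_A = 0.45 × 0.272885 = 0.122798
  w_B·p_B = 0.34 × 0.183664 = 0.0624456
  w_C·p_C = 0.21 × 0.0244904 = 0.00514299
Denominator: 0.122798 + 0.0624456 + 0.00514299 = 0.190387
Responsibility of Cluster B: 0.0624456 / 0.190387 ≈ 0.3280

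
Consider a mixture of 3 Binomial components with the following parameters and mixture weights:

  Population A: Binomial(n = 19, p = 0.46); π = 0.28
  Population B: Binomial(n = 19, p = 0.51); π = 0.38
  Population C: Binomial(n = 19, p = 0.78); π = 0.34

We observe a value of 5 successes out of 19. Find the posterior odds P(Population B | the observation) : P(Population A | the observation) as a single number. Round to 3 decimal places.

0.583

Only the two components matter; the odds are (π_i f_i(x)) / (π_j f_j(x)).
Component likelihoods at x = 5 successes out of 19:
  L_A = 0.0429345
  L_B = 0.0184544
  L_C = 2.08879e-06
Posterior odds = (π_B·L_B) / (π_A·L_A) = (0.38·0.0184544) / (0.28·0.0429345) = 0.00701269 / 0.0120217 ≈ 0.583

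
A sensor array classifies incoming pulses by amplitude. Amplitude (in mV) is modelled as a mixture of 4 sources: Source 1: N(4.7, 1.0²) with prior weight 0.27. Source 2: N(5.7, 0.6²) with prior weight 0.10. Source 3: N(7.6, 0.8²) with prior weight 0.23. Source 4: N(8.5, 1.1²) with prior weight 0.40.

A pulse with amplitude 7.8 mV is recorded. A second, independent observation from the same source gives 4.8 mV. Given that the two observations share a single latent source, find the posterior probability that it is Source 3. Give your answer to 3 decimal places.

0.186

Apply Bayes' rule: the posterior for each component is proportional to its prior times its likelihood at x.
Since both observations come from the same component, the likelihood for component k is f_k(x₁)·f_k(x₂).
  f_1 = [(1/(1.0·√(2π)))·exp(−(7.8−4.7)²/(2·1.0²)) = 0.398942·exp(-4.80500) = 0.00326682] × [0.396953] = 0.00129677
  f_2 = [(1/(0.6·√(2π)))·exp(−(7.8−5.7)²/(2·0.6²)) = 0.664904·exp(-6.12500) = 0.00145447] × [0.215863] = 0.000313966
  f_3 = [(1/(0.8·√(2π)))·exp(−(7.8−7.6)²/(2·0.8²)) = 0.498678·exp(-0.03125) = 0.483335] × [0.00109085] = 0.000527248
  f_4 = [(1/(1.1·√(2π)))·exp(−(7.8−8.5)²/(2·1.1²)) = 0.362675·exp(-0.20248) = 0.296198] × [0.00126678] = 0.000375219
Prior × likelihood for each component:
  w_1·f_1 = 0.27 × 0.00129677 = 0.000350128
  w_2·f_2 = 0.10 × 0.000313966 = 3.13966e-05
  w_3·f_3 = 0.23 × 0.000527248 = 0.000121267
  w_4·f_4 = 0.40 × 0.000375219 = 0.000150087
Evidence: 0.000350128 + 3.13966e-05 + 0.000121267 + 0.000150087 = 0.00065288
P(Source 3 | x) = 0.000121267 / 0.00065288 ≈ 0.186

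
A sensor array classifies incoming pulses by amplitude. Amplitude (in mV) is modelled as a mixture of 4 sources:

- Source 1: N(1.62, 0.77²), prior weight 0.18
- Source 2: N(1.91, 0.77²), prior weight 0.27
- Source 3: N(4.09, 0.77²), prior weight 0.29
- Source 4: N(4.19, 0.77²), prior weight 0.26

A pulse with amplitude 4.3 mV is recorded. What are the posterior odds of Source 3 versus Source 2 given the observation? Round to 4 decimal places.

Since P(k|x) ∝ P(Z=k) f_k(x), the posterior odds are P(Z=i) f_i(x) / (P(Z=j) f_j(x)).
Normal densities:
  f_1 = (1/(0.77·√(2π)))·exp(−(4.3−1.62)²/(2·0.77²)) = 0.518107·exp(-6.05701) = 0.00121309
  f_2 = (1/(0.77·√(2π)))·exp(−(4.3−1.91)²/(2·0.77²)) = 0.518107·exp(-4.81709) = 0.00419166
  f_3 = (1/(0.77·√(2π)))·exp(−(4.3−4.09)²/(2·0.77²)) = 0.518107·exp(-0.03719) = 0.499192
  f_4 = (1/(0.77·√(2π)))·exp(−(4.3−4.19)²/(2·0.77²)) = 0.518107·exp(-0.01020) = 0.512847
Odds = (0.29/0.27) × (0.499192/0.00419166) = 1.07407 × 119.092 ≈ 127.9135

127.9135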